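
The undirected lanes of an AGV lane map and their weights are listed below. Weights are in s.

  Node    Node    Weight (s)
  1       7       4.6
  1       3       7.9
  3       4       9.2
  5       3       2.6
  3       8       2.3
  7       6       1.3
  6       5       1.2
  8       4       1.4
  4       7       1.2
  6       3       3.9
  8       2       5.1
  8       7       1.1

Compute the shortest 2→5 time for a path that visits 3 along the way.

Shortest 2→3: 2–8–3 = 7.4
Best 3 to 5: 3–5 costing 2.6
Total via 3: 7.4 + 2.6 = 10 s.

10 s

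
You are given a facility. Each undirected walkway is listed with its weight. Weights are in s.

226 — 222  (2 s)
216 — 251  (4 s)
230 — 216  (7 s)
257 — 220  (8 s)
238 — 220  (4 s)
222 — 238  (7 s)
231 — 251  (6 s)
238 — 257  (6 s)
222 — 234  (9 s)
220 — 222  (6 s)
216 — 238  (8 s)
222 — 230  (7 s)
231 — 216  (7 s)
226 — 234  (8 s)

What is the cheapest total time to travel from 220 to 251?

Candidate routes:
220–222–230–216–251: 6+7+7+4 = 24
220–238–216–251: 4+8+4 = 16
The minimum is 16 s via 220–238–216–251.

16 s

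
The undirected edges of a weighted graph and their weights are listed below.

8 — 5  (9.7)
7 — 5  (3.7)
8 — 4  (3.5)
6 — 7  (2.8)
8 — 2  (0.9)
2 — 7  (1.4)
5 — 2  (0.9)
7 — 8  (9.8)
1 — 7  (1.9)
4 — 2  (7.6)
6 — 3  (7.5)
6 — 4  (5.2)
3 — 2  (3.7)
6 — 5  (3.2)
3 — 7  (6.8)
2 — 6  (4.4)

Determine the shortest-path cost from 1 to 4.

Shortest distances from 1:
1: 0
7: 1.9  (via 1)
2: 3.3  (via 7)
5: 4.2  (via 2)
8: 4.2  (via 2)
6: 4.7  (via 7)
3: 7  (via 2)
4: 7.7  (via 8)
Shortest route: 1–7–2–8–4 = 7.7.

7.7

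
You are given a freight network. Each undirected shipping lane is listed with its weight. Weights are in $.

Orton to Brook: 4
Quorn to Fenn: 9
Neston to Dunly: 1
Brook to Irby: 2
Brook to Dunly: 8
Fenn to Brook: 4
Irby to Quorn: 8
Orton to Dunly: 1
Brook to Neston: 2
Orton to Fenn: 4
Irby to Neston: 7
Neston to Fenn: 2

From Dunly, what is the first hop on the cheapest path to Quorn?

Neston

Candidate routes:
Dunly–Neston–Brook–Irby–Quorn: 1+2+2+8 = 13
Dunly–Orton–Fenn–Quorn: 1+4+9 = 14
Dunly–Neston–Fenn–Quorn: 1+2+9 = 12
Dunly–Orton–Brook–Irby–Quorn: 1+4+2+8 = 15
The minimum is $12 via Dunly–Neston–Fenn–Quorn.
So from Dunly the first move is to Neston.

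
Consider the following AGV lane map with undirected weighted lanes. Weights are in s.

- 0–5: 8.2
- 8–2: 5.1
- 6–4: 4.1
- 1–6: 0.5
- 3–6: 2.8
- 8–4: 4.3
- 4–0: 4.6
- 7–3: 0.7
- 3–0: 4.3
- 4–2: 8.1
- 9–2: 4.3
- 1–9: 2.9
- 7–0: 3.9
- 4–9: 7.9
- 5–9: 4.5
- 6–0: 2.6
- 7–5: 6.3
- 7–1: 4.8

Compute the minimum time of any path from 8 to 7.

11.9 s

Enumerating some paths:
8 → 4 → 0 → 7: 4.3+4.6+3.9 = 12.8
8 → 4 → 6 → 1 → 7: 4.3+4.1+0.5+4.8 = 13.7
8 → 4 → 6 → 3 → 7: 4.3+4.1+2.8+0.7 = 11.9
Cheapest is 8 → 4 → 6 → 3 → 7 at 11.9 s.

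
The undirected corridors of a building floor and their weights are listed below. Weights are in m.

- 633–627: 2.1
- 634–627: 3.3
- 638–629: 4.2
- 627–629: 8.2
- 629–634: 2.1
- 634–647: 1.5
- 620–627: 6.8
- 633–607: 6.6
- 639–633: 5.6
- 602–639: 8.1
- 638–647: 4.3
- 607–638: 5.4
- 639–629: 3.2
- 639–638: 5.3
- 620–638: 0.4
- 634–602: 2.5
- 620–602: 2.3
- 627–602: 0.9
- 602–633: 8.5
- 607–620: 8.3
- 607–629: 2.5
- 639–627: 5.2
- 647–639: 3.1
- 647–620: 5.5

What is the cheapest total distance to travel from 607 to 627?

Compare a few routes:
607 - 629 - 634 - 602 - 627: 2.5+2.1+2.5+0.9 = 8
607 - 629 - 634 - 627: 2.5+2.1+3.3 = 7.9
Cheapest is 607 - 629 - 634 - 627 at 7.9 m.

7.9 m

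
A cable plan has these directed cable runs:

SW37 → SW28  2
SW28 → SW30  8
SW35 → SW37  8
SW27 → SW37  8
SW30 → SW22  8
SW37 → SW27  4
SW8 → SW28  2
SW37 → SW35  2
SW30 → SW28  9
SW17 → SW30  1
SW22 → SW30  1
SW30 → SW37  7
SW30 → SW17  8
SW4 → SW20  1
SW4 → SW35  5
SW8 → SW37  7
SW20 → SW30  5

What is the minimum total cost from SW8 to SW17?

18

Running Dijkstra from SW8:
SW8: 0
SW28: 2  (via SW8)
SW37: 7  (via SW8)
SW35: 9  (via SW37)
SW30: 10  (via SW28)
SW27: 11  (via SW37)
SW22: 18  (via SW30)
SW17: 18  (via SW30)
Shortest route: SW8–SW28–SW30–SW17 = 18.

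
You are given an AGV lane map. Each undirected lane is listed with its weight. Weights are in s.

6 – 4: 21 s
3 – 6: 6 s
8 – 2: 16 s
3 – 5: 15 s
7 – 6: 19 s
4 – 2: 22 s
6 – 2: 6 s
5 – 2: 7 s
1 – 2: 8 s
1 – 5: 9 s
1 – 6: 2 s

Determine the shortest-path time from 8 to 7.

Candidate routes:
8–2–6–7: 16+6+19 = 41
8–2–1–6–7: 16+8+2+19 = 45
Cheapest is 8–2–6–7 at 41 s.

41 s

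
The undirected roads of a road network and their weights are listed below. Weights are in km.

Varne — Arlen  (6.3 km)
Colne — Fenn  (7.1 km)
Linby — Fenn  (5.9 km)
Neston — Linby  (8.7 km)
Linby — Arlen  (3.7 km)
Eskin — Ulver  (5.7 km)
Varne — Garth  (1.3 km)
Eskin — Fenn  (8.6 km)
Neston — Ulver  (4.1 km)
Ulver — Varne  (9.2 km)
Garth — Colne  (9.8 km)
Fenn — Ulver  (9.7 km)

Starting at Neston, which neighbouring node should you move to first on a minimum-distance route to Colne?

Ulver

Enumerating some paths:
Neston–Linby–Fenn–Colne: 8.7+5.9+7.1 = 21.7
Neston–Ulver–Fenn–Colne: 4.1+9.7+7.1 = 20.9
Cheapest is Neston–Ulver–Fenn–Colne at 20.9 km.
So from Neston the first move is to Ulver.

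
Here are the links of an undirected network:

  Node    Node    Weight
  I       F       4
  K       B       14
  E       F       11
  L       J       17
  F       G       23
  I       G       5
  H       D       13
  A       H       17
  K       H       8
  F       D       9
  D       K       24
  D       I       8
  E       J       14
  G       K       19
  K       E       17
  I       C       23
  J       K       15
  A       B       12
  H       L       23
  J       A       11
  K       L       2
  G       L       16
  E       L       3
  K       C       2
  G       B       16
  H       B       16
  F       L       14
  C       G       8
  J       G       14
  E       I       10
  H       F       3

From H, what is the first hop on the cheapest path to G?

F

Enumerating some paths:
H - F - D - I - G: 3+9+8+5 = 25
H - F - I - G: 3+4+5 = 12
H - K - C - G: 8+2+8 = 18
The minimum is 12 via H - F - I - G.
So from H the first move is to F.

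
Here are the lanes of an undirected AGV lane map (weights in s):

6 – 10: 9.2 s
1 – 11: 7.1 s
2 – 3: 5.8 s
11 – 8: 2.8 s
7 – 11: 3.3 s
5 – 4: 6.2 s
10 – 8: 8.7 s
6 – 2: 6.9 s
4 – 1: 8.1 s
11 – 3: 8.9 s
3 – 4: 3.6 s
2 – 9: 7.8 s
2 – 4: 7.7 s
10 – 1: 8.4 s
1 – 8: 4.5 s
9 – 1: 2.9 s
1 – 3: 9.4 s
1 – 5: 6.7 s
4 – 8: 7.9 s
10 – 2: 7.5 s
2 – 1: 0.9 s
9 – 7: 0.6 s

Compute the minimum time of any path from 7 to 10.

Settle nodes by increasing distance from 7:
7: 0
9: 0.6  (via 7)
11: 3.3  (via 7)
1: 3.5  (via 9)
2: 4.4  (via 1)
8: 6.1  (via 11)
3: 10.2  (via 2)
5: 10.2  (via 1)
6: 11.3  (via 2)
4: 11.6  (via 1)
10: 11.9  (via 1)
Shortest route: 7 → 9 → 1 → 10 = 11.9 s.

11.9 s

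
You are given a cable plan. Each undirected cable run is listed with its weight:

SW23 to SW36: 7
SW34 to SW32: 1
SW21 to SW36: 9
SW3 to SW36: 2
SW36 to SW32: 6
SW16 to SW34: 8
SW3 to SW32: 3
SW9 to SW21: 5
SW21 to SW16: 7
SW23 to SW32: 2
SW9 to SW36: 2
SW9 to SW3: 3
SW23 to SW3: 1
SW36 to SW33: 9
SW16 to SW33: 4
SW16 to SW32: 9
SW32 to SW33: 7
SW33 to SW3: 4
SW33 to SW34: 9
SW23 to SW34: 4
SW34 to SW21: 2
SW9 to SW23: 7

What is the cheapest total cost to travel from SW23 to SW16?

9

Compare a few routes:
SW23 → SW32 → SW16: 2+9 = 11
SW23 → SW3 → SW33 → SW16: 1+4+4 = 9
SW23 → SW32 → SW34 → SW16: 2+1+8 = 11
Cheapest is SW23 → SW3 → SW33 → SW16 at 9.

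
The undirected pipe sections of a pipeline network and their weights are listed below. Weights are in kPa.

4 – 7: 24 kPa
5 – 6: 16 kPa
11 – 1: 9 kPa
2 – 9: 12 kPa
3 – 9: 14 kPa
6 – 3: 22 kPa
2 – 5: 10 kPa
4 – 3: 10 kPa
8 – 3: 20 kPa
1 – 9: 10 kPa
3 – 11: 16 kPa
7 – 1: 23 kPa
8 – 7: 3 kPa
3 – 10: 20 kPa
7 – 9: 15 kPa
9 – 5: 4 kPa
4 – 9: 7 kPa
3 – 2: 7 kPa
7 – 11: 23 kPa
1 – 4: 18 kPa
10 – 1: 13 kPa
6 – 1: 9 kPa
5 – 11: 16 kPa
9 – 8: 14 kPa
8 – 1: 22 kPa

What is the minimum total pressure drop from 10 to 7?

36 kPa

Enumerating some paths:
10 → 1 → 7: 13+23 = 36
10 → 1 → 9 → 7: 13+10+15 = 38
Cheapest is 10 → 1 → 7 at 36 kPa.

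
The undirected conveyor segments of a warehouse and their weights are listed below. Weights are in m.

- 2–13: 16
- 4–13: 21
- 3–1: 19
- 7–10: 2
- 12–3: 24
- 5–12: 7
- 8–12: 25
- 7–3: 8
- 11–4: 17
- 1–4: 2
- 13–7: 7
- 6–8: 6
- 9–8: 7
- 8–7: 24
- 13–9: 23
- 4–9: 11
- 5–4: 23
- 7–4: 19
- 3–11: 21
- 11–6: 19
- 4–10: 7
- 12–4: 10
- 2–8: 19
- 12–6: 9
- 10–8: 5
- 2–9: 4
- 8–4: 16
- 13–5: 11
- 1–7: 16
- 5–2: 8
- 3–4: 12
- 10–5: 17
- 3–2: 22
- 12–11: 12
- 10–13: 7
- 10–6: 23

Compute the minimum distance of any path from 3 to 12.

22 m

Shortest distances from 3:
3: 0
7: 8  (via 3)
10: 10  (via 7)
4: 12  (via 3)
1: 14  (via 4)
8: 15  (via 10)
13: 15  (via 7)
6: 21  (via 8)
11: 21  (via 3)
2: 22  (via 3)
9: 22  (via 8)
12: 22  (via 4)
Shortest route: 3–4–12 = 22 m.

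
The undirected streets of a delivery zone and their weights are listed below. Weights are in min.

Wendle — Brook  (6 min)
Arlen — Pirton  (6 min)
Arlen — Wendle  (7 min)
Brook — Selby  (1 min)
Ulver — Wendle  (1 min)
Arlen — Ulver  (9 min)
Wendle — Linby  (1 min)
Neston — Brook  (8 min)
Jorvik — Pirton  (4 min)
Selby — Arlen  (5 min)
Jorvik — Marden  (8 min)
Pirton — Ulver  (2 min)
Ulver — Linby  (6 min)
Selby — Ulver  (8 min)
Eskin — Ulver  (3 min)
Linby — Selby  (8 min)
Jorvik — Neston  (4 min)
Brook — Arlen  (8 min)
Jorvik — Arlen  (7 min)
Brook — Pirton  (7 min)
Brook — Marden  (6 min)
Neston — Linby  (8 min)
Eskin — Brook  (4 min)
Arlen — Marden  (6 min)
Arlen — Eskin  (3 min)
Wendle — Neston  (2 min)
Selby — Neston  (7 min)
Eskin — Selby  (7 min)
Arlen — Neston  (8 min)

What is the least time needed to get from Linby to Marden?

13 min

Shortest distances from Linby:
Linby: 0
Wendle: 1  (via Linby)
Ulver: 2  (via Wendle)
Neston: 3  (via Wendle)
Pirton: 4  (via Ulver)
Eskin: 5  (via Ulver)
Jorvik: 7  (via Neston)
Brook: 7  (via Wendle)
Selby: 8  (via Linby)
Arlen: 8  (via Wendle)
Marden: 13  (via Brook)
Shortest route: Linby → Wendle → Brook → Marden = 13 min.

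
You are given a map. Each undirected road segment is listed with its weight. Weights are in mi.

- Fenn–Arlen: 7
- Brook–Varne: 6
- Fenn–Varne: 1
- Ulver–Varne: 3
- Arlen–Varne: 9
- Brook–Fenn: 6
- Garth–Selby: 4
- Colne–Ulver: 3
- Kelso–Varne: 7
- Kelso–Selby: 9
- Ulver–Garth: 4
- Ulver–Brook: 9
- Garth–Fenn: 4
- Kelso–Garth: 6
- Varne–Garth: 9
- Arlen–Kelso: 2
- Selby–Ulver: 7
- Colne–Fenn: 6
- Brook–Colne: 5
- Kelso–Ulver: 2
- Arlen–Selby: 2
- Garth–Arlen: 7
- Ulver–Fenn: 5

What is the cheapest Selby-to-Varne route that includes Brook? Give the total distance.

Best Selby to Brook: Selby–Garth–Fenn–Brook costing 14
Shortest Brook→Varne: Brook–Varne = 6
Total via Brook: 14 + 6 = 20 mi.

20 mi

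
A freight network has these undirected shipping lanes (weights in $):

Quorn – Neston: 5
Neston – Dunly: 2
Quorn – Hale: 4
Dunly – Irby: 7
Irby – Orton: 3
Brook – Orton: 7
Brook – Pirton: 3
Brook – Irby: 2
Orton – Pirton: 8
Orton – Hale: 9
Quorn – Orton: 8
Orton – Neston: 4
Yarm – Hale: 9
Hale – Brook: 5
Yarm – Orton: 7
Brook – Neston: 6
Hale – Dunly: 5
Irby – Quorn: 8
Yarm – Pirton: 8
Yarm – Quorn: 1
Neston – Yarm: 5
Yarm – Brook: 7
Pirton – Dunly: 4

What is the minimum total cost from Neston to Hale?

$7

Candidate routes:
Neston - Dunly - Hale: 2+5 = 7
Neston - Quorn - Hale: 5+4 = 9
The minimum is $7 via Neston - Dunly - Hale.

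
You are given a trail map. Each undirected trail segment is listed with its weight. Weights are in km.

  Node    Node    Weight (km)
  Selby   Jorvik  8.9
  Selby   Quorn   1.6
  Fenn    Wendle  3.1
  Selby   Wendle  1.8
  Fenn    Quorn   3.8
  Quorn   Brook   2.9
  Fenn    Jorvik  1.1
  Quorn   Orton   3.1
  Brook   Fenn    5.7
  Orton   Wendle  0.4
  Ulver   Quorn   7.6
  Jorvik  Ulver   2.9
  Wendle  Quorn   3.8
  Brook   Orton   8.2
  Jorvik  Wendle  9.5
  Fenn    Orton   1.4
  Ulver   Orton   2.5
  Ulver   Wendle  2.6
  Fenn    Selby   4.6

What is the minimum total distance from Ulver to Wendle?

2.6 km

Candidate routes:
Ulver - Wendle: 2.6 = 2.6
Ulver - Orton - Wendle: 2.5+0.4 = 2.9
Cheapest is Ulver - Wendle at 2.6 km.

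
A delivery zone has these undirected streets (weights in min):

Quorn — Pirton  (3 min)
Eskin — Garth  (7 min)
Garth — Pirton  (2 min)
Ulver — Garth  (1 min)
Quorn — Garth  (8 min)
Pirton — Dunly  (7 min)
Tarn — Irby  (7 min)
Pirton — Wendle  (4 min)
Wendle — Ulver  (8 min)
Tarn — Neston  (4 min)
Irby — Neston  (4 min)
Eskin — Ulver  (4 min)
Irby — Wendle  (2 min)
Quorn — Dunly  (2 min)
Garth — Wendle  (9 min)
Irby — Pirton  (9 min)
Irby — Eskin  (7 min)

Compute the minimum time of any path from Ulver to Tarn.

16 min

Candidate routes:
Ulver → Wendle → Irby → Tarn: 8+2+7 = 17
Ulver → Wendle → Irby → Neston → Tarn: 8+2+4+4 = 18
Ulver → Garth → Pirton → Wendle → Irby → Neston → Tarn: 1+2+4+2+4+4 = 17
Ulver → Garth → Pirton → Wendle → Irby → Tarn: 1+2+4+2+7 = 16
Cheapest is Ulver → Garth → Pirton → Wendle → Irby → Tarn at 16 min.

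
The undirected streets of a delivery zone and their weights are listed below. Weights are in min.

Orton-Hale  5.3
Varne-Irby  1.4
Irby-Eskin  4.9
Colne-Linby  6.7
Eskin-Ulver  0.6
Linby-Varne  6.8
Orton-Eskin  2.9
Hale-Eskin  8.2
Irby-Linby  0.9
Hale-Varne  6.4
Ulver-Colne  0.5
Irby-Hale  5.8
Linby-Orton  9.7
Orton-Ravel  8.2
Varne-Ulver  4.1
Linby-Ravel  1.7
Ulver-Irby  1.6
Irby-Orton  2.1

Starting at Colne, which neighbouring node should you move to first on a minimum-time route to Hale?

Ulver

Candidate routes:
Colne - Ulver - Irby - Hale: 0.5+1.6+5.8 = 7.9
Colne - Ulver - Eskin - Orton - Hale: 0.5+0.6+2.9+5.3 = 9.3
Colne - Ulver - Eskin - Hale: 0.5+0.6+8.2 = 9.3
Cheapest is Colne - Ulver - Irby - Hale at 7.9 min.
So from Colne the first move is to Ulver.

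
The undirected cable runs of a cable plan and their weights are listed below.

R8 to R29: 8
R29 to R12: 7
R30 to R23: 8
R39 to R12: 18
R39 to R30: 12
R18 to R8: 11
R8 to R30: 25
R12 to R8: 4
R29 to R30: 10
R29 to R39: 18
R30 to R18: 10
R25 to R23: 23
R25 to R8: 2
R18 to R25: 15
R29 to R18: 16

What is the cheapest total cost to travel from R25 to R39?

Enumerating some paths:
R25 → R8 → R12 → R39: 2+4+18 = 24
R25 → R8 → R29 → R39: 2+8+18 = 28
R25 → R8 → R12 → R29 → R39: 2+4+7+18 = 31
The minimum is 24 via R25 → R8 → R12 → R39.

24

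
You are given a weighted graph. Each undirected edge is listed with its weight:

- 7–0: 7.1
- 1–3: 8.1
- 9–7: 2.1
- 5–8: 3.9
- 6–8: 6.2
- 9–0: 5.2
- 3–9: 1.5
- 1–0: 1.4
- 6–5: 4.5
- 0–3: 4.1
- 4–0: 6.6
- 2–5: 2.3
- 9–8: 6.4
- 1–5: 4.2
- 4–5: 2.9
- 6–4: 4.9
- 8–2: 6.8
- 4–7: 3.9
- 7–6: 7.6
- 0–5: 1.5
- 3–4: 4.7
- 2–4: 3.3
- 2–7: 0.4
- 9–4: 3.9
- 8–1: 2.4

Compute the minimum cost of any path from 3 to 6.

Compare a few routes:
3–9–4–6: 1.5+3.9+4.9 = 10.3
3–4–6: 4.7+4.9 = 9.6
3–0–5–6: 4.1+1.5+4.5 = 10.1
The minimum is 9.6 via 3–4–6.

9.6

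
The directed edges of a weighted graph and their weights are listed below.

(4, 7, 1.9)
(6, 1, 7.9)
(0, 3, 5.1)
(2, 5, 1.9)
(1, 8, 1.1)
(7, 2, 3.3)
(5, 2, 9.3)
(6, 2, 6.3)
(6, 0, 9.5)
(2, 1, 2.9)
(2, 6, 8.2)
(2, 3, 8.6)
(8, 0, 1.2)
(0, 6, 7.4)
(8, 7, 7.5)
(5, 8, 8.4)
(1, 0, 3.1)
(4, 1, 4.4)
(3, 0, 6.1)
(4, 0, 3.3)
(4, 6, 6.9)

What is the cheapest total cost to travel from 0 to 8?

16.4

Enumerating some paths:
0 - 6 - 2 - 5 - 8: 7.4+6.3+1.9+8.4 = 24
0 - 6 - 1 - 8: 7.4+7.9+1.1 = 16.4
0 - 6 - 2 - 1 - 8: 7.4+6.3+2.9+1.1 = 17.7
Cheapest is 0 - 6 - 1 - 8 at 16.4.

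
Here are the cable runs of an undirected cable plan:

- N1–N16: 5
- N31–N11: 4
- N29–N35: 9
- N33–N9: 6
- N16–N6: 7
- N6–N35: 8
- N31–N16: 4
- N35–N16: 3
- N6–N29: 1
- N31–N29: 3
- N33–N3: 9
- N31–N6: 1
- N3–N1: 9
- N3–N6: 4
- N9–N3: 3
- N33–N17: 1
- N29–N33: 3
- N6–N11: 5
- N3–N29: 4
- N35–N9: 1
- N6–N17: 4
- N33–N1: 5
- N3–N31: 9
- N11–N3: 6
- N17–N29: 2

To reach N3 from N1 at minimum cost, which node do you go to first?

N3

Compare a few routes:
N1–N3: 9 = 9
N1–N33–N29–N3: 5+3+4 = 12
The minimum is 9 via N1–N3.
So from N1 the first move is to N3.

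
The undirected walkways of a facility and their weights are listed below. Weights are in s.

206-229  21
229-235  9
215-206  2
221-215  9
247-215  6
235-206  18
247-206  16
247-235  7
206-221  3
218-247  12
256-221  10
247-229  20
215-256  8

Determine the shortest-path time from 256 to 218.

Settle nodes by increasing distance from 256:
256: 0
215: 8  (via 256)
206: 10  (via 215)
221: 10  (via 256)
247: 14  (via 215)
235: 21  (via 247)
218: 26  (via 247)
Shortest route: 256–215–247–218 = 26 s.

26 s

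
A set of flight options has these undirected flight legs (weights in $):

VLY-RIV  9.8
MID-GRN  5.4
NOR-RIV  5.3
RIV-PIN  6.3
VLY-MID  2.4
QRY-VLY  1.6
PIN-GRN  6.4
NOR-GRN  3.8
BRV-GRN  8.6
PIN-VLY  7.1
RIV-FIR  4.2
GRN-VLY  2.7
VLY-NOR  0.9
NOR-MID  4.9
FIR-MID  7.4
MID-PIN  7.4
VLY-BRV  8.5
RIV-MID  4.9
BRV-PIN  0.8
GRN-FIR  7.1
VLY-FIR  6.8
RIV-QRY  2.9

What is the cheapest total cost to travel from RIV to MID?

$4.9

Running Dijkstra from RIV:
RIV: 0
QRY: 2.9  (via RIV)
FIR: 4.2  (via RIV)
VLY: 4.5  (via QRY)
MID: 4.9  (via RIV)
Shortest route: RIV → MID = $4.9.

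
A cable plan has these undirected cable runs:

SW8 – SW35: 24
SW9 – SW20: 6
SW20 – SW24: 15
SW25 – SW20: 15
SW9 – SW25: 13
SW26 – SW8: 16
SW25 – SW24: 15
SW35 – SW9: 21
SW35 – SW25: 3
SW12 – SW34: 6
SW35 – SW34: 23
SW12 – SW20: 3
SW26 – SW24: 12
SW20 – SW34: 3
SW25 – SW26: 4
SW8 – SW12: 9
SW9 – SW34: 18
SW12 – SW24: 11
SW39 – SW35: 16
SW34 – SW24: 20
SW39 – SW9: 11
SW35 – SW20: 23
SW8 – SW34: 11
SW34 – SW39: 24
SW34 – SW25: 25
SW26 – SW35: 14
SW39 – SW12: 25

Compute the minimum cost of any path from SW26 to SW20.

19

Enumerating some paths:
SW26–SW24–SW12–SW20: 12+11+3 = 26
SW26–SW25–SW20: 4+15 = 19
SW26–SW25–SW9–SW20: 4+13+6 = 23
The minimum is 19 via SW26–SW25–SW20.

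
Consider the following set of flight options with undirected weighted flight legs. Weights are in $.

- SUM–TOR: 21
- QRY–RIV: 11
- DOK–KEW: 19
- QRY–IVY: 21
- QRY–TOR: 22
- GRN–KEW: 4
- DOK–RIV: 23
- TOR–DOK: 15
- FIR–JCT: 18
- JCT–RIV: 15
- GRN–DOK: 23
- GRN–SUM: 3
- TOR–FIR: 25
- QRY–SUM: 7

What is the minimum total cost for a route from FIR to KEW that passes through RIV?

$58

Best FIR to RIV: FIR → JCT → RIV costing 33
Best RIV to KEW: RIV → QRY → SUM → GRN → KEW costing 25
Total via RIV: 33 + 25 = $58.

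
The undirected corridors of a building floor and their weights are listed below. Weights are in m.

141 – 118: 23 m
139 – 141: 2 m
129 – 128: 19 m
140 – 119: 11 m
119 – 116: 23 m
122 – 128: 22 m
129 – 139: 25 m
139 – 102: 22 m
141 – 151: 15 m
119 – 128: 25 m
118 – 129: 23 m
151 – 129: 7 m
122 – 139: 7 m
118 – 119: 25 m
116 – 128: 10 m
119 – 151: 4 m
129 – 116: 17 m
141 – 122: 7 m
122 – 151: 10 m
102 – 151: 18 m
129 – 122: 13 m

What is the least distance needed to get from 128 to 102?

Settle nodes by increasing distance from 128:
128: 0
116: 10  (via 128)
129: 19  (via 128)
122: 22  (via 128)
119: 25  (via 128)
151: 26  (via 129)
141: 29  (via 122)
139: 29  (via 122)
140: 36  (via 119)
118: 42  (via 129)
102: 44  (via 151)
Shortest route: 128 → 129 → 151 → 102 = 44 m.

44 m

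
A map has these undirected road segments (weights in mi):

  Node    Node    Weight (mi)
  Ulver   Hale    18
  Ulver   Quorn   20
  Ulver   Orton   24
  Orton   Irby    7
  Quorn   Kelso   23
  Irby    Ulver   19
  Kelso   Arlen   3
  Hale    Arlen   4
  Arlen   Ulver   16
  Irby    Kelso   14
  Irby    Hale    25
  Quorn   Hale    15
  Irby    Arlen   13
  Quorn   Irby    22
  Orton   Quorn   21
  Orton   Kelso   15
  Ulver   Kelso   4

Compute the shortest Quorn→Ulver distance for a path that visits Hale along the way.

26 mi

Best Quorn to Hale: Quorn–Hale costing 15
Best Hale to Ulver: Hale–Arlen–Kelso–Ulver costing 11
Total via Hale: 15 + 11 = 26 mi.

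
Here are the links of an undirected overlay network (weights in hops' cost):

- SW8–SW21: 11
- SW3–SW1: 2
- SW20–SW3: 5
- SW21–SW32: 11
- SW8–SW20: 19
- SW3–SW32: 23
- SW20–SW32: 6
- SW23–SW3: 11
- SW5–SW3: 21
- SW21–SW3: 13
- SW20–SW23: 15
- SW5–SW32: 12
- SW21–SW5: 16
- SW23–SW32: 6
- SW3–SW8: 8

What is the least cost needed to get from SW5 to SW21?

Settle nodes by increasing distance from SW5:
SW5: 0
SW32: 12  (via SW5)
SW21: 16  (via SW5)
Shortest route: SW5–SW21 = 16 hops' cost.

16 hops' cost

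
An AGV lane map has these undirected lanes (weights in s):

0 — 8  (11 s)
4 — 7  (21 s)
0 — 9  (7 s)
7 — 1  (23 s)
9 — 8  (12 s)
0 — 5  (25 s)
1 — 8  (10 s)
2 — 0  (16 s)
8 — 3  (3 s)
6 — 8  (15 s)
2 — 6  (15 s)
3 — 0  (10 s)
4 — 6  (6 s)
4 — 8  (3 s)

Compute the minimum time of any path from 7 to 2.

42 s

Enumerating some paths:
7 → 4 → 8 → 0 → 2: 21+3+11+16 = 51
7 → 4 → 6 → 2: 21+6+15 = 42
Cheapest is 7 → 4 → 6 → 2 at 42 s.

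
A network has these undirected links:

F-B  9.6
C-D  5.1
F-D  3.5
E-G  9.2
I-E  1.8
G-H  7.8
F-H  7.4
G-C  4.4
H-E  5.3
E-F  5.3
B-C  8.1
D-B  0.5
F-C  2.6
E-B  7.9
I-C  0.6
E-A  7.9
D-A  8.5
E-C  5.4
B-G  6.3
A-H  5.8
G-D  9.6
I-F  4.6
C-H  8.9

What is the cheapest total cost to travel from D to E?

7.5

Enumerating some paths:
D → B → E: 0.5+7.9 = 8.4
D → C → I → E: 5.1+0.6+1.8 = 7.5
The minimum is 7.5 via D → C → I → E.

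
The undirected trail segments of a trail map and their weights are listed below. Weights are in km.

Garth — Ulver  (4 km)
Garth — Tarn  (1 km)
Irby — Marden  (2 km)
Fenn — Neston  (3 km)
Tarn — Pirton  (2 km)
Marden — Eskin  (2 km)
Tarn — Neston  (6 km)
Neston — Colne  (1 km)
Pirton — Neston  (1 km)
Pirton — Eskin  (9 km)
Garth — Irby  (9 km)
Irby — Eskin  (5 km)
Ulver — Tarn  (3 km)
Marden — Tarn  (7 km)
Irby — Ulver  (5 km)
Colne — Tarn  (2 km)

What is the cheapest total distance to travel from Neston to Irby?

Enumerating some paths:
Neston → Pirton → Tarn → Ulver → Irby: 1+2+3+5 = 11
Neston → Pirton → Tarn → Garth → Irby: 1+2+1+9 = 13
Neston → Colne → Tarn → Marden → Irby: 1+2+7+2 = 12
Neston → Pirton → Tarn → Marden → Irby: 1+2+7+2 = 12
The minimum is 11 km via Neston → Pirton → Tarn → Ulver → Irby.

11 km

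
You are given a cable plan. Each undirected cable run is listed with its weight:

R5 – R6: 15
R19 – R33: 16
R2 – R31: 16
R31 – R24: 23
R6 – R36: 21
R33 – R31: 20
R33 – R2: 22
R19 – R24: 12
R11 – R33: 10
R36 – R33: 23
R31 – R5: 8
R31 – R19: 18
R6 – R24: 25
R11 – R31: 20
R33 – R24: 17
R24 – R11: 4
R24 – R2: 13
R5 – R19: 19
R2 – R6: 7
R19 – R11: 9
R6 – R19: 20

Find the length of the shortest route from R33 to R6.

Settle nodes by increasing distance from R33:
R33: 0
R11: 10  (via R33)
R24: 14  (via R11)
R19: 16  (via R33)
R31: 20  (via R33)
R2: 22  (via R33)
R36: 23  (via R33)
R5: 28  (via R31)
R6: 29  (via R2)
Shortest route: R33–R2–R6 = 29.

29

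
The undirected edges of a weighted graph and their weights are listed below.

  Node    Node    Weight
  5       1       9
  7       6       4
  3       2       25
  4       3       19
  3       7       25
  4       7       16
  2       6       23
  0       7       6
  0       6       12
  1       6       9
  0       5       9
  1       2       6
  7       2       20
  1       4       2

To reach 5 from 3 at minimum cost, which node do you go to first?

4

Enumerating some paths:
3 - 4 - 1 - 5: 19+2+9 = 30
3 - 2 - 1 - 5: 25+6+9 = 40
3 - 7 - 0 - 5: 25+6+9 = 40
Cheapest is 3 - 4 - 1 - 5 at 30.
So from 3 the first move is to 4.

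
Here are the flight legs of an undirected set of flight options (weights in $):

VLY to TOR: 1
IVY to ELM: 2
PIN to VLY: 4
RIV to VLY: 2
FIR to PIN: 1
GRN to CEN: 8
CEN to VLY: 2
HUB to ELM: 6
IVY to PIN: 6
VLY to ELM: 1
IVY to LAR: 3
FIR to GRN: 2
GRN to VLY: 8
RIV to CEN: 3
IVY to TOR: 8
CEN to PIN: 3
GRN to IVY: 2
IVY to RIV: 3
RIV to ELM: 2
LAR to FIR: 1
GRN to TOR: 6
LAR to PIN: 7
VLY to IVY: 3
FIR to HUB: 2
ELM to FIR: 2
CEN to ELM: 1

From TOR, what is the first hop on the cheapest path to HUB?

VLY

Enumerating some paths:
TOR - VLY - ELM - FIR - HUB: 1+1+2+2 = 6
TOR - VLY - ELM - HUB: 1+1+6 = 8
TOR - VLY - PIN - FIR - HUB: 1+4+1+2 = 8
TOR - VLY - CEN - ELM - FIR - HUB: 1+2+1+2+2 = 8
The minimum is $6 via TOR - VLY - ELM - FIR - HUB.
So from TOR the first move is to VLY.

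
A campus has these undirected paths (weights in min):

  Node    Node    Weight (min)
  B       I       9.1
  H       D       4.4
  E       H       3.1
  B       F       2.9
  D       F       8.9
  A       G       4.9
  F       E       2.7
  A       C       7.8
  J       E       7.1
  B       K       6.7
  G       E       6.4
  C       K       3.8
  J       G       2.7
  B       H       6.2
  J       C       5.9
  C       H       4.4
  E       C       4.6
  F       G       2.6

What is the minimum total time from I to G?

Enumerating some paths:
I - B - F - E - J - G: 9.1+2.9+2.7+7.1+2.7 = 24.5
I - B - H - E - F - G: 9.1+6.2+3.1+2.7+2.6 = 23.7
I - B - F - E - G: 9.1+2.9+2.7+6.4 = 21.1
I - B - F - G: 9.1+2.9+2.6 = 14.6
Cheapest is I - B - F - G at 14.6 min.

14.6 min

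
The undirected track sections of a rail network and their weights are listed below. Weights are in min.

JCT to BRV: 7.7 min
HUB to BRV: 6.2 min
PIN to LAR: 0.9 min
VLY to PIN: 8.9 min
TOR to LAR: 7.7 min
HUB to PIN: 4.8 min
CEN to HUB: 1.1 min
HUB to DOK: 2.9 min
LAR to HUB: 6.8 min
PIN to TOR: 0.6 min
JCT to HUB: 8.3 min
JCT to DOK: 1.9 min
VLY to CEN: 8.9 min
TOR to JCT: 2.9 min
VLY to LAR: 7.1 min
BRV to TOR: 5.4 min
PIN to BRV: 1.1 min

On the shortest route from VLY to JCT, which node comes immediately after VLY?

Compare a few routes:
VLY → PIN → TOR → JCT: 8.9+0.6+2.9 = 12.4
VLY → CEN → HUB → DOK → JCT: 8.9+1.1+2.9+1.9 = 14.8
VLY → LAR → PIN → TOR → JCT: 7.1+0.9+0.6+2.9 = 11.5
The minimum is 11.5 min via VLY → LAR → PIN → TOR → JCT.
So from VLY the first move is to LAR.

LAR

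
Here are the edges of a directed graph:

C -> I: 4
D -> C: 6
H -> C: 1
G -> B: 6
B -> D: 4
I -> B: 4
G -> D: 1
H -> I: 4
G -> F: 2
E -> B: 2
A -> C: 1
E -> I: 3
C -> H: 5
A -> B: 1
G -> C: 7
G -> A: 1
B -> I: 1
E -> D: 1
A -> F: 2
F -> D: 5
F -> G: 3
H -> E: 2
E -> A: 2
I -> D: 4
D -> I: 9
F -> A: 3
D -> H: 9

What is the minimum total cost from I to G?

22

Settle nodes by increasing distance from I:
I: 0
B: 4  (via I)
D: 4  (via I)
C: 10  (via D)
H: 13  (via D)
E: 15  (via H)
A: 17  (via E)
F: 19  (via A)
G: 22  (via F)
Shortest route: I–D–H–E–A–F–G = 22.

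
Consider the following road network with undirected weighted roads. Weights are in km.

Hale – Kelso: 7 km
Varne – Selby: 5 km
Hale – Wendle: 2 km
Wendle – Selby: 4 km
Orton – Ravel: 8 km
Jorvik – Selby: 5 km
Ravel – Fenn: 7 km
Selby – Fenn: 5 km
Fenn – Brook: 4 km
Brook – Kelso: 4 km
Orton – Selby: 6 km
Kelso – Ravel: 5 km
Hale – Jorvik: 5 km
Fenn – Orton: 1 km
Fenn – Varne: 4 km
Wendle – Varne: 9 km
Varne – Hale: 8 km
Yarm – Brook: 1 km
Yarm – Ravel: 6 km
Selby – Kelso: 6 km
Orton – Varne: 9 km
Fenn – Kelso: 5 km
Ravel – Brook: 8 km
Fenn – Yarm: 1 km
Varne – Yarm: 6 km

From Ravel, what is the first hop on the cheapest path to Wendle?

Kelso

Candidate routes:
Ravel–Kelso–Hale–Wendle: 5+7+2 = 14
Ravel–Kelso–Selby–Wendle: 5+6+4 = 15
Cheapest is Ravel–Kelso–Hale–Wendle at 14 km.
So from Ravel the first move is to Kelso.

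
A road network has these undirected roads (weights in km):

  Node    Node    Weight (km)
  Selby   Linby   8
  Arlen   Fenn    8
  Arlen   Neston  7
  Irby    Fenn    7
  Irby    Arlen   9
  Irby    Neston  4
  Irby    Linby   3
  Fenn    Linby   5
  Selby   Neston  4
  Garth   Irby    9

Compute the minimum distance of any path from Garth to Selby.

17 km

Enumerating some paths:
Garth - Irby - Linby - Selby: 9+3+8 = 20
Garth - Irby - Arlen - Neston - Selby: 9+9+7+4 = 29
Garth - Irby - Neston - Selby: 9+4+4 = 17
The minimum is 17 km via Garth - Irby - Neston - Selby.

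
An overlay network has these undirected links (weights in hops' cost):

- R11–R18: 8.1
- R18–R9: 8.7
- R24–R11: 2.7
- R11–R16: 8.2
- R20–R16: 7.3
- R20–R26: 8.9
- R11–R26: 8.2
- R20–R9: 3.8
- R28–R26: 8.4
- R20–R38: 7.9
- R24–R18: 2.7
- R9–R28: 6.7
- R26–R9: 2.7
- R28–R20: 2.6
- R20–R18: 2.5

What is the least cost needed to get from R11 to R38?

15.8 hops' cost

Enumerating some paths:
R11 - R16 - R20 - R38: 8.2+7.3+7.9 = 23.4
R11 - R26 - R9 - R20 - R38: 8.2+2.7+3.8+7.9 = 22.6
R11 - R24 - R18 - R20 - R38: 2.7+2.7+2.5+7.9 = 15.8
R11 - R18 - R20 - R38: 8.1+2.5+7.9 = 18.5
The minimum is 15.8 hops' cost via R11 - R24 - R18 - R20 - R38.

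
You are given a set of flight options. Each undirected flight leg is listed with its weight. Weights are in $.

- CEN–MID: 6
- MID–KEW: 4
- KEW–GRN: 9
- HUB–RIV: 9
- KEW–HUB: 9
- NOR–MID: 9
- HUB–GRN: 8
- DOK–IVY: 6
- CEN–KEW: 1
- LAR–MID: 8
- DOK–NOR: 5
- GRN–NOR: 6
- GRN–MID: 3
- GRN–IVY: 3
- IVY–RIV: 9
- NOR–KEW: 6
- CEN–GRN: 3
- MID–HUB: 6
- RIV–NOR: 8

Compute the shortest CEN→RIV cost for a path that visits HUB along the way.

Best CEN to HUB: CEN–KEW–HUB costing 10
Best HUB to RIV: HUB–RIV costing 9
Total via HUB: 10 + 9 = $19.

$19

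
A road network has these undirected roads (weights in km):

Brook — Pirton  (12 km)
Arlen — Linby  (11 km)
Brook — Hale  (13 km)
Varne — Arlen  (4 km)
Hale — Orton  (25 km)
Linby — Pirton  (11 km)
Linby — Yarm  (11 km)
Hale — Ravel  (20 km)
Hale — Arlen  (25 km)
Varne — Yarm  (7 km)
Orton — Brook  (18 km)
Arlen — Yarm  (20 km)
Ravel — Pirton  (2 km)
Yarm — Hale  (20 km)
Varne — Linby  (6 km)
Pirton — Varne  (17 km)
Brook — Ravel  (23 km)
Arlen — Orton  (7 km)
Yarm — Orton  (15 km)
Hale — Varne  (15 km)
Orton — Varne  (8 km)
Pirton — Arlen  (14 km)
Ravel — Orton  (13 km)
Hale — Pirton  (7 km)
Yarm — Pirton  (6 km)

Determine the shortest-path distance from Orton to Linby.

14 km

Compare a few routes:
Orton - Arlen - Varne - Linby: 7+4+6 = 17
Orton - Varne - Linby: 8+6 = 14
Orton - Arlen - Linby: 7+11 = 18
Cheapest is Orton - Varne - Linby at 14 km.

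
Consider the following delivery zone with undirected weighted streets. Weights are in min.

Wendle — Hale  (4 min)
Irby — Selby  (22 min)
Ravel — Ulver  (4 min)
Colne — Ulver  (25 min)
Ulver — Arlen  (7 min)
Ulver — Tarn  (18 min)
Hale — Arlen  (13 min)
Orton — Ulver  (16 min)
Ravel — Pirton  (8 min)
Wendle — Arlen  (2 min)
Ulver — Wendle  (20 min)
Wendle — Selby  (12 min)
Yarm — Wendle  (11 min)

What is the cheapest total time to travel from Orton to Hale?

Enumerating some paths:
Orton → Ulver → Arlen → Wendle → Hale: 16+7+2+4 = 29
Orton → Ulver → Arlen → Hale: 16+7+13 = 36
The minimum is 29 min via Orton → Ulver → Arlen → Wendle → Hale.

29 min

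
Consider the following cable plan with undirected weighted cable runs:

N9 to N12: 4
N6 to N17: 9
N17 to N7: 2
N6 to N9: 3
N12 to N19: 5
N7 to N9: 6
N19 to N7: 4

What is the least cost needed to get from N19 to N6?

12

Settle nodes by increasing distance from N19:
N19: 0
N7: 4  (via N19)
N12: 5  (via N19)
N17: 6  (via N7)
N9: 9  (via N12)
N6: 12  (via N9)
Shortest route: N19 → N12 → N9 → N6 = 12.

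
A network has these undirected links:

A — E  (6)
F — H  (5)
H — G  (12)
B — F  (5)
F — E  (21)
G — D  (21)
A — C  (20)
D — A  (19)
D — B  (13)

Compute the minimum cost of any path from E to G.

38

Shortest distances from E:
E: 0
A: 6  (via E)
F: 21  (via E)
D: 25  (via A)
B: 26  (via F)
C: 26  (via A)
H: 26  (via F)
G: 38  (via H)
Shortest route: E–F–H–G = 38.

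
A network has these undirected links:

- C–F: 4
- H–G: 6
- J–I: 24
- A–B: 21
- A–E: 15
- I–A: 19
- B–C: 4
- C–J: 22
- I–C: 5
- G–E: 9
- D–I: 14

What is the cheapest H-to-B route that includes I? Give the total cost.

Shortest H→I: H–G–E–A–I = 49
Shortest I→B: I–C–B = 9
Total via I: 49 + 9 = 58.

58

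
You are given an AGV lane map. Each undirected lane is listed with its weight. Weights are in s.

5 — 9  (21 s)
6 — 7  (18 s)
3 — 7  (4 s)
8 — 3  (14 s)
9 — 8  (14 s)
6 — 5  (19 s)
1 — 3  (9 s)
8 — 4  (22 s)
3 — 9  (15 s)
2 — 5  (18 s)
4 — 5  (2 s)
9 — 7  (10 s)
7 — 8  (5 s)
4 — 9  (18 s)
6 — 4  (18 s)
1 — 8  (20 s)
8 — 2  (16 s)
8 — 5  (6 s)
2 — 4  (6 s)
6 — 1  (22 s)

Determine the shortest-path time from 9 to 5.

Settle nodes by increasing distance from 9:
9: 0
7: 10  (via 9)
3: 14  (via 7)
8: 14  (via 9)
4: 18  (via 9)
5: 20  (via 8)
Shortest route: 9–8–5 = 20 s.

20 s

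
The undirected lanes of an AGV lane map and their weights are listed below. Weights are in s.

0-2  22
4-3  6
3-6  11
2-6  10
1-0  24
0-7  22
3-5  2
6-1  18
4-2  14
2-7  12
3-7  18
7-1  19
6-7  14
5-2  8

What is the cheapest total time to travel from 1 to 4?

Running Dijkstra from 1:
1: 0
6: 18  (via 1)
7: 19  (via 1)
0: 24  (via 1)
2: 28  (via 6)
3: 29  (via 6)
5: 31  (via 3)
4: 35  (via 3)
Shortest route: 1–6–3–4 = 35 s.

35 s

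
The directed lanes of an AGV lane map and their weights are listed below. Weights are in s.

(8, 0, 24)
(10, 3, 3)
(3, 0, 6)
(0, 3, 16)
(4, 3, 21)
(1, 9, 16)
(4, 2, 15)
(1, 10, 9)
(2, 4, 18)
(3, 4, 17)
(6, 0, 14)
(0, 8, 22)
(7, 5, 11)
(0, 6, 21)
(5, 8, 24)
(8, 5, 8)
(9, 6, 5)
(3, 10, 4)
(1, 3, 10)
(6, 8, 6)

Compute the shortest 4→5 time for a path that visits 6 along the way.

Best 4 to 6: 4 → 3 → 0 → 6 costing 48
Best 6 to 5: 6 → 8 → 5 costing 14
Total via 6: 48 + 14 = 62 s.

62 s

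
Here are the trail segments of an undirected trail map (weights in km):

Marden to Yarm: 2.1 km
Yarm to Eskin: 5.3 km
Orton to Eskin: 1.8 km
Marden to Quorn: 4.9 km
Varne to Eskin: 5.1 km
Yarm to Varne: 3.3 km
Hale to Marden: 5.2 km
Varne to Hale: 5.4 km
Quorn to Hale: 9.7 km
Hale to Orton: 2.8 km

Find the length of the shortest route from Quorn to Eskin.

Settle nodes by increasing distance from Quorn:
Quorn: 0
Marden: 4.9  (via Quorn)
Yarm: 7  (via Marden)
Hale: 9.7  (via Quorn)
Varne: 10.3  (via Yarm)
Eskin: 12.3  (via Yarm)
Shortest route: Quorn → Marden → Yarm → Eskin = 12.3 km.

12.3 km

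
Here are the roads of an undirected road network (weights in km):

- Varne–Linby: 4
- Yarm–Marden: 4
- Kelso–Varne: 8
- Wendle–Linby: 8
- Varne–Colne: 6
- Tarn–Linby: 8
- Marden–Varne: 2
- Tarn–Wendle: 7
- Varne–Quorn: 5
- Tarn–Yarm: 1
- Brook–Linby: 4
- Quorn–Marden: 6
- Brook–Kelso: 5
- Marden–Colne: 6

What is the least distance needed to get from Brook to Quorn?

Compare a few routes:
Brook - Linby - Varne - Marden - Quorn: 4+4+2+6 = 16
Brook - Linby - Varne - Quorn: 4+4+5 = 13
The minimum is 13 km via Brook - Linby - Varne - Quorn.

13 km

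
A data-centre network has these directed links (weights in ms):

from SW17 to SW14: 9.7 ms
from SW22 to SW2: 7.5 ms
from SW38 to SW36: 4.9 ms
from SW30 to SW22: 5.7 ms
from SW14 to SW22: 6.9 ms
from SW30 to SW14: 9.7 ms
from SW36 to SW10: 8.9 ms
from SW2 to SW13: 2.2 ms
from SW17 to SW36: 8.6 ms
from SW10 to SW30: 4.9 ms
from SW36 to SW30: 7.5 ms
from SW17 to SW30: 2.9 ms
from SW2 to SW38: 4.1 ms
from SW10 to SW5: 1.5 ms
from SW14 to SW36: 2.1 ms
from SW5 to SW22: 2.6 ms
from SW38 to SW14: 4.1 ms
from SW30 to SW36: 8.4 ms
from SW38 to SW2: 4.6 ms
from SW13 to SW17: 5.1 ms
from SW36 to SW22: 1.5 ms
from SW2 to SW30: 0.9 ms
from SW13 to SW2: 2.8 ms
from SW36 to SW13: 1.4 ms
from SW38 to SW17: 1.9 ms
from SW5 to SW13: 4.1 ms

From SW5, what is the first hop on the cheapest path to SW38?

Enumerating some paths:
SW5 → SW13 → SW2 → SW38: 4.1+2.8+4.1 = 11
SW5 → SW22 → SW2 → SW38: 2.6+7.5+4.1 = 14.2
The minimum is 11 ms via SW5 → SW13 → SW2 → SW38.
So from SW5 the first move is to SW13.

SW13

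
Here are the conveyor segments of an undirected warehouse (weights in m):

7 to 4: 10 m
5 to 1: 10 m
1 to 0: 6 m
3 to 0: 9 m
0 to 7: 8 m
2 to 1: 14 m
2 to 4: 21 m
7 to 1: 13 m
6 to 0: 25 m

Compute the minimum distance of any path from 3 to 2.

29 m

Settle nodes by increasing distance from 3:
3: 0
0: 9  (via 3)
1: 15  (via 0)
7: 17  (via 0)
5: 25  (via 1)
4: 27  (via 7)
2: 29  (via 1)
Shortest route: 3 → 0 → 1 → 2 = 29 m.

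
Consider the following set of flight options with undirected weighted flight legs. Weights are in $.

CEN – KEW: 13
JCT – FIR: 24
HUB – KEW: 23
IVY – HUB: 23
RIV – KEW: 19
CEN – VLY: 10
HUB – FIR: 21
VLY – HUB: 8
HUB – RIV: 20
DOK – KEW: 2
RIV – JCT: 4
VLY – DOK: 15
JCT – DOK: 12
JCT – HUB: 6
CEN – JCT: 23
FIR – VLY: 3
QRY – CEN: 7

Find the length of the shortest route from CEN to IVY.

Running Dijkstra from CEN:
CEN: 0
QRY: 7  (via CEN)
VLY: 10  (via CEN)
FIR: 13  (via VLY)
KEW: 13  (via CEN)
DOK: 15  (via KEW)
HUB: 18  (via VLY)
JCT: 23  (via CEN)
RIV: 27  (via JCT)
IVY: 41  (via HUB)
Shortest route: CEN → VLY → HUB → IVY = $41.

$41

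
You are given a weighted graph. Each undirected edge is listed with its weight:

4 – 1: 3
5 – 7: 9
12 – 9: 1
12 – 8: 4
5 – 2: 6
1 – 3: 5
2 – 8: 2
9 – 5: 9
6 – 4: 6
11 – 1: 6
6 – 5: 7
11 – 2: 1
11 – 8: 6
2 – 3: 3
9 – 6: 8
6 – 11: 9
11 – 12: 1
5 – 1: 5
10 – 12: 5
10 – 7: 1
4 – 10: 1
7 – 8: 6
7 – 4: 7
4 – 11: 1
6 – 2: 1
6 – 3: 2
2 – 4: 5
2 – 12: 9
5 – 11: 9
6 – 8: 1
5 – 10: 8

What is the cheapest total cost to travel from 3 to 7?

Running Dijkstra from 3:
3: 0
6: 2  (via 3)
2: 3  (via 3)
8: 3  (via 6)
11: 4  (via 2)
1: 5  (via 3)
4: 5  (via 11)
12: 5  (via 11)
9: 6  (via 12)
10: 6  (via 4)
7: 7  (via 10)
Shortest route: 3 → 2 → 11 → 4 → 10 → 7 = 7.

7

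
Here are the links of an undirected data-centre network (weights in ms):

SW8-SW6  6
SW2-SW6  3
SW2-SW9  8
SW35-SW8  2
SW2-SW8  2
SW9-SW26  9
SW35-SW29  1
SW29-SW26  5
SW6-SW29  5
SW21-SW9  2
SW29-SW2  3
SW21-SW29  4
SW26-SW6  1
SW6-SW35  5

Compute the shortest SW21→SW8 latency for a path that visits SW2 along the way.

9 ms

Shortest SW21→SW2: SW21–SW29–SW2 = 7
Shortest SW2→SW8: SW2–SW8 = 2
Total via SW2: 7 + 2 = 9 ms.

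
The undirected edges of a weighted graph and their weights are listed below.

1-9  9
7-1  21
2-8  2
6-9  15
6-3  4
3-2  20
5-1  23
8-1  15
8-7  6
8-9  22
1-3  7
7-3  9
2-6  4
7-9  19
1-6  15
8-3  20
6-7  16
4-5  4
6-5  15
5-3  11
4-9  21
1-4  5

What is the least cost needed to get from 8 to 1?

Enumerating some paths:
8–2–6–3–1: 2+4+4+7 = 17
8–1: 15 = 15
The minimum is 15 via 8–1.

15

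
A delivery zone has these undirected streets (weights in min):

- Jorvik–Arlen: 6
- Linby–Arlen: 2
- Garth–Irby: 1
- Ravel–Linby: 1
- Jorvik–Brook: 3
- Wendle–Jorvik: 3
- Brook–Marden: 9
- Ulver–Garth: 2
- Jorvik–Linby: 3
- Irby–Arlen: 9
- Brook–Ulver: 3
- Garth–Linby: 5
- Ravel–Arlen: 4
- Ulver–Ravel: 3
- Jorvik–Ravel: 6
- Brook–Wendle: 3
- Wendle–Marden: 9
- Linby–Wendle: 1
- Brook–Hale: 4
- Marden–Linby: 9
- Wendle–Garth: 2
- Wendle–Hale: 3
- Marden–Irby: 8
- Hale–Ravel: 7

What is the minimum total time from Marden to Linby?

Shortest distances from Marden:
Marden: 0
Irby: 8  (via Marden)
Wendle: 9  (via Marden)
Garth: 9  (via Irby)
Brook: 9  (via Marden)
Linby: 9  (via Marden)
Shortest route: Marden → Linby = 9 min.

9 min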